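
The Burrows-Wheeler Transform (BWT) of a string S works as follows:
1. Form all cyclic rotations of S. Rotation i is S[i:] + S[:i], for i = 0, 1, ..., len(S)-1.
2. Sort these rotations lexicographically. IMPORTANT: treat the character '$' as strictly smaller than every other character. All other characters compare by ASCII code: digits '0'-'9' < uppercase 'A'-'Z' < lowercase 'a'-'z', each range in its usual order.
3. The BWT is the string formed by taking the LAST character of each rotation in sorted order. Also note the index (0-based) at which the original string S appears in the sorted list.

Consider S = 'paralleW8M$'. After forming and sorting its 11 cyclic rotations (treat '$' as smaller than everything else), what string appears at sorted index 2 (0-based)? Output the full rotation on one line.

Answer: M$paralleW8

Derivation:
All 11 rotations (rotation i = S[i:]+S[:i]):
  rot[0] = paralleW8M$
  rot[1] = aralleW8M$p
  rot[2] = ralleW8M$pa
  rot[3] = alleW8M$par
  rot[4] = lleW8M$para
  rot[5] = leW8M$paral
  rot[6] = eW8M$parall
  rot[7] = W8M$paralle
  rot[8] = 8M$paralleW
  rot[9] = M$paralleW8
  rot[10] = $paralleW8M
Sorted (with $ < everything):
  sorted[0] = $paralleW8M
  sorted[1] = 8M$paralleW
  sorted[2] = M$paralleW8
  sorted[3] = W8M$paralle
  sorted[4] = alleW8M$par
  sorted[5] = aralleW8M$p
  sorted[6] = eW8M$parall
  sorted[7] = leW8M$paral
  sorted[8] = lleW8M$para
  sorted[9] = paralleW8M$
  sorted[10] = ralleW8M$pa
sorted[2] = M$paralleW8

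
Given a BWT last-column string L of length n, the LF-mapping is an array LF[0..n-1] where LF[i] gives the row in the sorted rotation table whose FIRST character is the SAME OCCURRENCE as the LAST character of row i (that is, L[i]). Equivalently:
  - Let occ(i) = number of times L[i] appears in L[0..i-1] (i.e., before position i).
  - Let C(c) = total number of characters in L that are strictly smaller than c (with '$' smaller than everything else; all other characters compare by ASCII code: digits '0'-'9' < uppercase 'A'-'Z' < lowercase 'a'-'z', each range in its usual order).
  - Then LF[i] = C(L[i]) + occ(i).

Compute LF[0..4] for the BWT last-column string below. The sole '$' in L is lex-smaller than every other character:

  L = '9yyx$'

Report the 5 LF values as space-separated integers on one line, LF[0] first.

Char counts: '$':1, '9':1, 'x':1, 'y':2
C (first-col start): C('$')=0, C('9')=1, C('x')=2, C('y')=3
L[0]='9': occ=0, LF[0]=C('9')+0=1+0=1
L[1]='y': occ=0, LF[1]=C('y')+0=3+0=3
L[2]='y': occ=1, LF[2]=C('y')+1=3+1=4
L[3]='x': occ=0, LF[3]=C('x')+0=2+0=2
L[4]='$': occ=0, LF[4]=C('$')+0=0+0=0

Answer: 1 3 4 2 0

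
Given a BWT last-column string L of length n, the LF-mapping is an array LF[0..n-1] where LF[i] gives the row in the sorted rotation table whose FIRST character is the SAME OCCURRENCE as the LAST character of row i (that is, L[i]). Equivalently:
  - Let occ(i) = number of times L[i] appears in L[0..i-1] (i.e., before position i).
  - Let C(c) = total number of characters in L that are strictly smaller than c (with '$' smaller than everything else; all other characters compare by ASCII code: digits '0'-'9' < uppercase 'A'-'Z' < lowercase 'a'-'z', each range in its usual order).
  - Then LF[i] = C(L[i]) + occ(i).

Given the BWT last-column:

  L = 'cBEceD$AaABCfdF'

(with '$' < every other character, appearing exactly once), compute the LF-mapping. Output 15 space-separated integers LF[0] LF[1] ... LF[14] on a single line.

Char counts: '$':1, 'A':2, 'B':2, 'C':1, 'D':1, 'E':1, 'F':1, 'a':1, 'c':2, 'd':1, 'e':1, 'f':1
C (first-col start): C('$')=0, C('A')=1, C('B')=3, C('C')=5, C('D')=6, C('E')=7, C('F')=8, C('a')=9, C('c')=10, C('d')=12, C('e')=13, C('f')=14
L[0]='c': occ=0, LF[0]=C('c')+0=10+0=10
L[1]='B': occ=0, LF[1]=C('B')+0=3+0=3
L[2]='E': occ=0, LF[2]=C('E')+0=7+0=7
L[3]='c': occ=1, LF[3]=C('c')+1=10+1=11
L[4]='e': occ=0, LF[4]=C('e')+0=13+0=13
L[5]='D': occ=0, LF[5]=C('D')+0=6+0=6
L[6]='$': occ=0, LF[6]=C('$')+0=0+0=0
L[7]='A': occ=0, LF[7]=C('A')+0=1+0=1
L[8]='a': occ=0, LF[8]=C('a')+0=9+0=9
L[9]='A': occ=1, LF[9]=C('A')+1=1+1=2
L[10]='B': occ=1, LF[10]=C('B')+1=3+1=4
L[11]='C': occ=0, LF[11]=C('C')+0=5+0=5
L[12]='f': occ=0, LF[12]=C('f')+0=14+0=14
L[13]='d': occ=0, LF[13]=C('d')+0=12+0=12
L[14]='F': occ=0, LF[14]=C('F')+0=8+0=8

Answer: 10 3 7 11 13 6 0 1 9 2 4 5 14 12 8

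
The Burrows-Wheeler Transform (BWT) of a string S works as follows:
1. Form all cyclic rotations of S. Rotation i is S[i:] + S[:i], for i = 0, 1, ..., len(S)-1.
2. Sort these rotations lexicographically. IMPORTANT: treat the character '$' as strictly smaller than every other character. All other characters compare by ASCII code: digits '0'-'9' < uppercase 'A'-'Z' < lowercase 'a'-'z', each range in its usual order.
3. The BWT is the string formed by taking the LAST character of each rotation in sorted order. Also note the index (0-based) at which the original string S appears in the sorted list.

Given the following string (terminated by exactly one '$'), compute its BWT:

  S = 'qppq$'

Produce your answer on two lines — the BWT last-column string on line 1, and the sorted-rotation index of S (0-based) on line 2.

All 5 rotations (rotation i = S[i:]+S[:i]):
  rot[0] = qppq$
  rot[1] = ppq$q
  rot[2] = pq$qp
  rot[3] = q$qpp
  rot[4] = $qppq
Sorted (with $ < everything):
  sorted[0] = $qppq  (last char: 'q')
  sorted[1] = ppq$q  (last char: 'q')
  sorted[2] = pq$qp  (last char: 'p')
  sorted[3] = q$qpp  (last char: 'p')
  sorted[4] = qppq$  (last char: '$')
Last column: qqpp$
Original string S is at sorted index 4

Answer: qqpp$
4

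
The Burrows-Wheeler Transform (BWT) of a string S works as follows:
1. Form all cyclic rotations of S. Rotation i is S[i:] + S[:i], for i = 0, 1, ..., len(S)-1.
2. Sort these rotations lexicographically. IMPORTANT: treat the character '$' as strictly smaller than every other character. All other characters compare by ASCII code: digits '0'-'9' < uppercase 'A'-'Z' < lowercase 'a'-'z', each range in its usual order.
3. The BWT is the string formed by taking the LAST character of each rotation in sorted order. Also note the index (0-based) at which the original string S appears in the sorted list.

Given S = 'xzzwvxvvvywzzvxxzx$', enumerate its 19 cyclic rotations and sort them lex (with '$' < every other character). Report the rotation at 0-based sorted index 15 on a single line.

All 19 rotations (rotation i = S[i:]+S[:i]):
  rot[0] = xzzwvxvvvywzzvxxzx$
  rot[1] = zzwvxvvvywzzvxxzx$x
  rot[2] = zwvxvvvywzzvxxzx$xz
  rot[3] = wvxvvvywzzvxxzx$xzz
  rot[4] = vxvvvywzzvxxzx$xzzw
  rot[5] = xvvvywzzvxxzx$xzzwv
  rot[6] = vvvywzzvxxzx$xzzwvx
  rot[7] = vvywzzvxxzx$xzzwvxv
  rot[8] = vywzzvxxzx$xzzwvxvv
  rot[9] = ywzzvxxzx$xzzwvxvvv
  rot[10] = wzzvxxzx$xzzwvxvvvy
  rot[11] = zzvxxzx$xzzwvxvvvyw
  rot[12] = zvxxzx$xzzwvxvvvywz
  rot[13] = vxxzx$xzzwvxvvvywzz
  rot[14] = xxzx$xzzwvxvvvywzzv
  rot[15] = xzx$xzzwvxvvvywzzvx
  rot[16] = zx$xzzwvxvvvywzzvxx
  rot[17] = x$xzzwvxvvvywzzvxxz
  rot[18] = $xzzwvxvvvywzzvxxzx
Sorted (with $ < everything):
  sorted[0] = $xzzwvxvvvywzzvxxzx
  sorted[1] = vvvywzzvxxzx$xzzwvx
  sorted[2] = vvywzzvxxzx$xzzwvxv
  sorted[3] = vxvvvywzzvxxzx$xzzw
  sorted[4] = vxxzx$xzzwvxvvvywzz
  sorted[5] = vywzzvxxzx$xzzwvxvv
  sorted[6] = wvxvvvywzzvxxzx$xzz
  sorted[7] = wzzvxxzx$xzzwvxvvvy
  sorted[8] = x$xzzwvxvvvywzzvxxz
  sorted[9] = xvvvywzzvxxzx$xzzwv
  sorted[10] = xxzx$xzzwvxvvvywzzv
  sorted[11] = xzx$xzzwvxvvvywzzvx
  sorted[12] = xzzwvxvvvywzzvxxzx$
  sorted[13] = ywzzvxxzx$xzzwvxvvv
  sorted[14] = zvxxzx$xzzwvxvvvywz
  sorted[15] = zwvxvvvywzzvxxzx$xz
  sorted[16] = zx$xzzwvxvvvywzzvxx
  sorted[17] = zzvxxzx$xzzwvxvvvyw
  sorted[18] = zzwvxvvvywzzvxxzx$x
sorted[15] = zwvxvvvywzzvxxzx$xz

Answer: zwvxvvvywzzvxxzx$xz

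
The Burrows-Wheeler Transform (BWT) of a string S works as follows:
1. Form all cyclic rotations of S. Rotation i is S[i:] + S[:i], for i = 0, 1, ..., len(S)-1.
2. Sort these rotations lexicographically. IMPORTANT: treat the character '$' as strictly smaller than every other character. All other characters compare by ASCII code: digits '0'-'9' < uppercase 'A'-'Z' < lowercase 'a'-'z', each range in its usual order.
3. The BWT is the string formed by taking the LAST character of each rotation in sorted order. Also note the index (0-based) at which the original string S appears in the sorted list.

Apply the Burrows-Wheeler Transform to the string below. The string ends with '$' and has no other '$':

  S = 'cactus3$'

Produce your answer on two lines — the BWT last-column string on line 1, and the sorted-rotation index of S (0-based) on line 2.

All 8 rotations (rotation i = S[i:]+S[:i]):
  rot[0] = cactus3$
  rot[1] = actus3$c
  rot[2] = ctus3$ca
  rot[3] = tus3$cac
  rot[4] = us3$cact
  rot[5] = s3$cactu
  rot[6] = 3$cactus
  rot[7] = $cactus3
Sorted (with $ < everything):
  sorted[0] = $cactus3  (last char: '3')
  sorted[1] = 3$cactus  (last char: 's')
  sorted[2] = actus3$c  (last char: 'c')
  sorted[3] = cactus3$  (last char: '$')
  sorted[4] = ctus3$ca  (last char: 'a')
  sorted[5] = s3$cactu  (last char: 'u')
  sorted[6] = tus3$cac  (last char: 'c')
  sorted[7] = us3$cact  (last char: 't')
Last column: 3sc$auct
Original string S is at sorted index 3

Answer: 3sc$auct
3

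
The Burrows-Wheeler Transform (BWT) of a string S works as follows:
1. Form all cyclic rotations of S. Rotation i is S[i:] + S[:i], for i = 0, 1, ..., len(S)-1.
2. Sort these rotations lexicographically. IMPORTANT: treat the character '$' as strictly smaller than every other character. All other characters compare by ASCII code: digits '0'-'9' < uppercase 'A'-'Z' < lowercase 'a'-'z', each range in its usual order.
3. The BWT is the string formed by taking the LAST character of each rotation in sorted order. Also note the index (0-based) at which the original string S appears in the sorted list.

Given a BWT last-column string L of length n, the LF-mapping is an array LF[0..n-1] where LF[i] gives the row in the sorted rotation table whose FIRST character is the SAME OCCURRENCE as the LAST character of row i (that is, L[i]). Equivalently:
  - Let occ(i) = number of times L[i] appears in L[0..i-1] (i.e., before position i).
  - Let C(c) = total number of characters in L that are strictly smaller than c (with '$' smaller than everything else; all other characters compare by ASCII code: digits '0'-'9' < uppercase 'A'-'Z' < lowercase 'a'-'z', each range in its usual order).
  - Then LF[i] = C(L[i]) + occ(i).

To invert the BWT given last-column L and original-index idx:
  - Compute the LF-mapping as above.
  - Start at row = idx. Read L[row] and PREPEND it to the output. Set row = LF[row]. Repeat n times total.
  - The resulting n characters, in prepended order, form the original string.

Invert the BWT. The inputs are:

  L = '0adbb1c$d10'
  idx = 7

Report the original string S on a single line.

LF mapping: 1 5 9 6 7 3 8 0 10 4 2
Walk LF starting at row 7, prepending L[row]:
  step 1: row=7, L[7]='$', prepend. Next row=LF[7]=0
  step 2: row=0, L[0]='0', prepend. Next row=LF[0]=1
  step 3: row=1, L[1]='a', prepend. Next row=LF[1]=5
  step 4: row=5, L[5]='1', prepend. Next row=LF[5]=3
  step 5: row=3, L[3]='b', prepend. Next row=LF[3]=6
  step 6: row=6, L[6]='c', prepend. Next row=LF[6]=8
  step 7: row=8, L[8]='d', prepend. Next row=LF[8]=10
  step 8: row=10, L[10]='0', prepend. Next row=LF[10]=2
  step 9: row=2, L[2]='d', prepend. Next row=LF[2]=9
  step 10: row=9, L[9]='1', prepend. Next row=LF[9]=4
  step 11: row=4, L[4]='b', prepend. Next row=LF[4]=7
Reversed output: b1d0dcb1a0$

Answer: b1d0dcb1a0$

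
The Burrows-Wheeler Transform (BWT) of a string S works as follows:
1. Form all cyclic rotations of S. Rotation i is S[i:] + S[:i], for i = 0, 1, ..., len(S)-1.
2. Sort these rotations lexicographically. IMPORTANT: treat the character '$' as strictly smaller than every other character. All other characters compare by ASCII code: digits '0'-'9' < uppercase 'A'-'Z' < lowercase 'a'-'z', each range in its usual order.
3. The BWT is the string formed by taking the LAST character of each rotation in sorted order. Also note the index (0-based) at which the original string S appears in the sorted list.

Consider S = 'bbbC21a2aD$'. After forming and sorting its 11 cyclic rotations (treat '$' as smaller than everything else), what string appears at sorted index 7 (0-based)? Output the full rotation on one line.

All 11 rotations (rotation i = S[i:]+S[:i]):
  rot[0] = bbbC21a2aD$
  rot[1] = bbC21a2aD$b
  rot[2] = bC21a2aD$bb
  rot[3] = C21a2aD$bbb
  rot[4] = 21a2aD$bbbC
  rot[5] = 1a2aD$bbbC2
  rot[6] = a2aD$bbbC21
  rot[7] = 2aD$bbbC21a
  rot[8] = aD$bbbC21a2
  rot[9] = D$bbbC21a2a
  rot[10] = $bbbC21a2aD
Sorted (with $ < everything):
  sorted[0] = $bbbC21a2aD
  sorted[1] = 1a2aD$bbbC2
  sorted[2] = 21a2aD$bbbC
  sorted[3] = 2aD$bbbC21a
  sorted[4] = C21a2aD$bbb
  sorted[5] = D$bbbC21a2a
  sorted[6] = a2aD$bbbC21
  sorted[7] = aD$bbbC21a2
  sorted[8] = bC21a2aD$bb
  sorted[9] = bbC21a2aD$b
  sorted[10] = bbbC21a2aD$
sorted[7] = aD$bbbC21a2

Answer: aD$bbbC21a2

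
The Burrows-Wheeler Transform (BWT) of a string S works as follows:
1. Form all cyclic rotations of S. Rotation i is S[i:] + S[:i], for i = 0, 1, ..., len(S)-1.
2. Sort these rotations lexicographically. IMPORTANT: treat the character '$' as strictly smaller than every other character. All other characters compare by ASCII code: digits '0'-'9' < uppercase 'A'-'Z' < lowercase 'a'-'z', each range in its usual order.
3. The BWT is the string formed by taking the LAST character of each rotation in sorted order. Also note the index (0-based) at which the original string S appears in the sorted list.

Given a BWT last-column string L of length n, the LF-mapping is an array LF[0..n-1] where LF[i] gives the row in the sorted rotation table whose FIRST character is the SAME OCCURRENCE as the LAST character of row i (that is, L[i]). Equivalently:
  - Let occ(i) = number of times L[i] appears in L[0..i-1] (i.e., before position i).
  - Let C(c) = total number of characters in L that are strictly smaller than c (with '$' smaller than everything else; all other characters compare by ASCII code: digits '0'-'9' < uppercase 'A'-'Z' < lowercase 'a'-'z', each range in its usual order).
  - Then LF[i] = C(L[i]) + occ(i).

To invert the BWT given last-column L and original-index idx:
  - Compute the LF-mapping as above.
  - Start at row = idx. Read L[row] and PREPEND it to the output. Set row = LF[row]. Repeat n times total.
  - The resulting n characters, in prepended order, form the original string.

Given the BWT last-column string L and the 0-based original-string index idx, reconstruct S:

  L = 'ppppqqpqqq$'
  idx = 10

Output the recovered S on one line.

Answer: qqqqpqpppp$

Derivation:
LF mapping: 1 2 3 4 6 7 5 8 9 10 0
Walk LF starting at row 10, prepending L[row]:
  step 1: row=10, L[10]='$', prepend. Next row=LF[10]=0
  step 2: row=0, L[0]='p', prepend. Next row=LF[0]=1
  step 3: row=1, L[1]='p', prepend. Next row=LF[1]=2
  step 4: row=2, L[2]='p', prepend. Next row=LF[2]=3
  step 5: row=3, L[3]='p', prepend. Next row=LF[3]=4
  step 6: row=4, L[4]='q', prepend. Next row=LF[4]=6
  step 7: row=6, L[6]='p', prepend. Next row=LF[6]=5
  step 8: row=5, L[5]='q', prepend. Next row=LF[5]=7
  step 9: row=7, L[7]='q', prepend. Next row=LF[7]=8
  step 10: row=8, L[8]='q', prepend. Next row=LF[8]=9
  step 11: row=9, L[9]='q', prepend. Next row=LF[9]=10
Reversed output: qqqqpqpppp$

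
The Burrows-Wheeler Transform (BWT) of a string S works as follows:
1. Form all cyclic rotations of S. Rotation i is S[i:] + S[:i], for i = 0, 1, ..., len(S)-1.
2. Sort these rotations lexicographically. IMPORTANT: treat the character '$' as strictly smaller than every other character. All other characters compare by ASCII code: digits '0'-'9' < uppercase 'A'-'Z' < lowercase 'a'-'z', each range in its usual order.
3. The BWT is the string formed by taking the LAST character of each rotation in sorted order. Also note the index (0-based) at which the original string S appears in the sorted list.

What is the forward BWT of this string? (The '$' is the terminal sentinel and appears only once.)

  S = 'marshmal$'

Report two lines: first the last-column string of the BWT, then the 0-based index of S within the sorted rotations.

All 9 rotations (rotation i = S[i:]+S[:i]):
  rot[0] = marshmal$
  rot[1] = arshmal$m
  rot[2] = rshmal$ma
  rot[3] = shmal$mar
  rot[4] = hmal$mars
  rot[5] = mal$marsh
  rot[6] = al$marshm
  rot[7] = l$marshma
  rot[8] = $marshmal
Sorted (with $ < everything):
  sorted[0] = $marshmal  (last char: 'l')
  sorted[1] = al$marshm  (last char: 'm')
  sorted[2] = arshmal$m  (last char: 'm')
  sorted[3] = hmal$mars  (last char: 's')
  sorted[4] = l$marshma  (last char: 'a')
  sorted[5] = mal$marsh  (last char: 'h')
  sorted[6] = marshmal$  (last char: '$')
  sorted[7] = rshmal$ma  (last char: 'a')
  sorted[8] = shmal$mar  (last char: 'r')
Last column: lmmsah$ar
Original string S is at sorted index 6

Answer: lmmsah$ar
6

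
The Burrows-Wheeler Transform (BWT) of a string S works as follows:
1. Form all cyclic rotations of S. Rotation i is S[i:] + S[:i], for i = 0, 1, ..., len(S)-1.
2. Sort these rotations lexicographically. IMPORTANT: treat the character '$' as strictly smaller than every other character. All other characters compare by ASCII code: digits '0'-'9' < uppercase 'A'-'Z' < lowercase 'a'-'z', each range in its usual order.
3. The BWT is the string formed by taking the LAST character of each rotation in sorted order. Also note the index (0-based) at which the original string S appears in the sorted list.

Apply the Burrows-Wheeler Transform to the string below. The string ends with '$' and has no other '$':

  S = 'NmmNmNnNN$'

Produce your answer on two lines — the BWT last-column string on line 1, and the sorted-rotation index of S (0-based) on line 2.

Answer: NNnm$mmNNN
4

Derivation:
All 10 rotations (rotation i = S[i:]+S[:i]):
  rot[0] = NmmNmNnNN$
  rot[1] = mmNmNnNN$N
  rot[2] = mNmNnNN$Nm
  rot[3] = NmNnNN$Nmm
  rot[4] = mNnNN$NmmN
  rot[5] = NnNN$NmmNm
  rot[6] = nNN$NmmNmN
  rot[7] = NN$NmmNmNn
  rot[8] = N$NmmNmNnN
  rot[9] = $NmmNmNnNN
Sorted (with $ < everything):
  sorted[0] = $NmmNmNnNN  (last char: 'N')
  sorted[1] = N$NmmNmNnN  (last char: 'N')
  sorted[2] = NN$NmmNmNn  (last char: 'n')
  sorted[3] = NmNnNN$Nmm  (last char: 'm')
  sorted[4] = NmmNmNnNN$  (last char: '$')
  sorted[5] = NnNN$NmmNm  (last char: 'm')
  sorted[6] = mNmNnNN$Nm  (last char: 'm')
  sorted[7] = mNnNN$NmmN  (last char: 'N')
  sorted[8] = mmNmNnNN$N  (last char: 'N')
  sorted[9] = nNN$NmmNmN  (last char: 'N')
Last column: NNnm$mmNNN
Original string S is at sorted index 4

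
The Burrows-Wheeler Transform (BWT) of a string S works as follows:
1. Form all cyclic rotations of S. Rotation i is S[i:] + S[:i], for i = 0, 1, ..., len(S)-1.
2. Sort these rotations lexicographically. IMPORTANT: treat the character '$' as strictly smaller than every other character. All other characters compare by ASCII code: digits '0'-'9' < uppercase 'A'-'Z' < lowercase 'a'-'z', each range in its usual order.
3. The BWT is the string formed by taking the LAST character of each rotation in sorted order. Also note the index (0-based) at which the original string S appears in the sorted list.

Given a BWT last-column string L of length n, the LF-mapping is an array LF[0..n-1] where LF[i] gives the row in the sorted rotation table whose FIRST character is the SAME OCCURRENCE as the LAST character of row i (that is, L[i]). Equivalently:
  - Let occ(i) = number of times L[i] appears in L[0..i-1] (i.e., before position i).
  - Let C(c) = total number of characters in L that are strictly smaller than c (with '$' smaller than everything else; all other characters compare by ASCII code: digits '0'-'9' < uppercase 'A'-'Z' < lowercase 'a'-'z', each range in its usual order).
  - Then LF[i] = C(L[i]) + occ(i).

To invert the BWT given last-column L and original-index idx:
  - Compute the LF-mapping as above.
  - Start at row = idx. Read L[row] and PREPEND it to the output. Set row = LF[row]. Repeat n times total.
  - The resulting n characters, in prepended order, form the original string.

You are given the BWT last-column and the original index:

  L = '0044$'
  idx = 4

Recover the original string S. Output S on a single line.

Answer: 4400$

Derivation:
LF mapping: 1 2 3 4 0
Walk LF starting at row 4, prepending L[row]:
  step 1: row=4, L[4]='$', prepend. Next row=LF[4]=0
  step 2: row=0, L[0]='0', prepend. Next row=LF[0]=1
  step 3: row=1, L[1]='0', prepend. Next row=LF[1]=2
  step 4: row=2, L[2]='4', prepend. Next row=LF[2]=3
  step 5: row=3, L[3]='4', prepend. Next row=LF[3]=4
Reversed output: 4400$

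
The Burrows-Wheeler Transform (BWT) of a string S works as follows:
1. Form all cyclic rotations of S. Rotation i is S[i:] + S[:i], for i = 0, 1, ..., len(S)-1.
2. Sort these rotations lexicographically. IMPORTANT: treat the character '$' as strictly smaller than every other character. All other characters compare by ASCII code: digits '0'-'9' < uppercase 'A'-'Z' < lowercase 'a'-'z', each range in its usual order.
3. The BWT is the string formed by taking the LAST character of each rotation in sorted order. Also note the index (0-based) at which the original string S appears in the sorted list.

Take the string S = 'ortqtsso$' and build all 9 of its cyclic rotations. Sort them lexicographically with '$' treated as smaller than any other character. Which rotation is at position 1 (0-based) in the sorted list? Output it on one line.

All 9 rotations (rotation i = S[i:]+S[:i]):
  rot[0] = ortqtsso$
  rot[1] = rtqtsso$o
  rot[2] = tqtsso$or
  rot[3] = qtsso$ort
  rot[4] = tsso$ortq
  rot[5] = sso$ortqt
  rot[6] = so$ortqts
  rot[7] = o$ortqtss
  rot[8] = $ortqtsso
Sorted (with $ < everything):
  sorted[0] = $ortqtsso
  sorted[1] = o$ortqtss
  sorted[2] = ortqtsso$
  sorted[3] = qtsso$ort
  sorted[4] = rtqtsso$o
  sorted[5] = so$ortqts
  sorted[6] = sso$ortqt
  sorted[7] = tqtsso$or
  sorted[8] = tsso$ortq
sorted[1] = o$ortqtss

Answer: o$ortqtss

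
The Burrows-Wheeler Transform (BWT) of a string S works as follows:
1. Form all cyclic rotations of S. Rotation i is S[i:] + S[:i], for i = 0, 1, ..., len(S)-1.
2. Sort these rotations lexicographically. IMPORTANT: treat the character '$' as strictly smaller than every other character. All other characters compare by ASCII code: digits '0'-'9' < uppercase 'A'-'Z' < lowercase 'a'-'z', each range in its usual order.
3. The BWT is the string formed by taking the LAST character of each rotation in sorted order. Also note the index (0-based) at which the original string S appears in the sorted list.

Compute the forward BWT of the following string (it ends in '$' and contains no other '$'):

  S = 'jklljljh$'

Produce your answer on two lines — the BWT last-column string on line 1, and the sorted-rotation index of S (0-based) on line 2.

All 9 rotations (rotation i = S[i:]+S[:i]):
  rot[0] = jklljljh$
  rot[1] = klljljh$j
  rot[2] = lljljh$jk
  rot[3] = ljljh$jkl
  rot[4] = jljh$jkll
  rot[5] = ljh$jkllj
  rot[6] = jh$jklljl
  rot[7] = h$jklljlj
  rot[8] = $jklljljh
Sorted (with $ < everything):
  sorted[0] = $jklljljh  (last char: 'h')
  sorted[1] = h$jklljlj  (last char: 'j')
  sorted[2] = jh$jklljl  (last char: 'l')
  sorted[3] = jklljljh$  (last char: '$')
  sorted[4] = jljh$jkll  (last char: 'l')
  sorted[5] = klljljh$j  (last char: 'j')
  sorted[6] = ljh$jkllj  (last char: 'j')
  sorted[7] = ljljh$jkl  (last char: 'l')
  sorted[8] = lljljh$jk  (last char: 'k')
Last column: hjl$ljjlk
Original string S is at sorted index 3

Answer: hjl$ljjlk
3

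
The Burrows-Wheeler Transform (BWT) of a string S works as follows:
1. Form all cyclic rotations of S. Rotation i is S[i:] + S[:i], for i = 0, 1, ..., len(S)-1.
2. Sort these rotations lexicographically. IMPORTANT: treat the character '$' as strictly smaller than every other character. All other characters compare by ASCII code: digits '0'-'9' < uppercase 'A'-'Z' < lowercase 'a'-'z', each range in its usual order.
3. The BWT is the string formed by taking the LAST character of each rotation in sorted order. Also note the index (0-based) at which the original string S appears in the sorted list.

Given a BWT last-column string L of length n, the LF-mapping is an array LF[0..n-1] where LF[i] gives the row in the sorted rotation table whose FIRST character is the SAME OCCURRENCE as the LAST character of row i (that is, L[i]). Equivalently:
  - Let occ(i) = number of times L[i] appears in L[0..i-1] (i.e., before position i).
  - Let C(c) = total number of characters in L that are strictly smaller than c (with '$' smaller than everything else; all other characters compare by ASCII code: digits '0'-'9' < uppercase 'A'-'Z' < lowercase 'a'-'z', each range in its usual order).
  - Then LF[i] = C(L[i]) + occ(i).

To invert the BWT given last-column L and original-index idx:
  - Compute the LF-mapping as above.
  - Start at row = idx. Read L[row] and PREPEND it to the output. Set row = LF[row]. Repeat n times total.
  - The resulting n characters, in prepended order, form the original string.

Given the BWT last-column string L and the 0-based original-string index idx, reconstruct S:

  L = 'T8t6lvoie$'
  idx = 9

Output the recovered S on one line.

Answer: violet86T$

Derivation:
LF mapping: 3 2 8 1 6 9 7 5 4 0
Walk LF starting at row 9, prepending L[row]:
  step 1: row=9, L[9]='$', prepend. Next row=LF[9]=0
  step 2: row=0, L[0]='T', prepend. Next row=LF[0]=3
  step 3: row=3, L[3]='6', prepend. Next row=LF[3]=1
  step 4: row=1, L[1]='8', prepend. Next row=LF[1]=2
  step 5: row=2, L[2]='t', prepend. Next row=LF[2]=8
  step 6: row=8, L[8]='e', prepend. Next row=LF[8]=4
  step 7: row=4, L[4]='l', prepend. Next row=LF[4]=6
  step 8: row=6, L[6]='o', prepend. Next row=LF[6]=7
  step 9: row=7, L[7]='i', prepend. Next row=LF[7]=5
  step 10: row=5, L[5]='v', prepend. Next row=LF[5]=9
Reversed output: violet86T$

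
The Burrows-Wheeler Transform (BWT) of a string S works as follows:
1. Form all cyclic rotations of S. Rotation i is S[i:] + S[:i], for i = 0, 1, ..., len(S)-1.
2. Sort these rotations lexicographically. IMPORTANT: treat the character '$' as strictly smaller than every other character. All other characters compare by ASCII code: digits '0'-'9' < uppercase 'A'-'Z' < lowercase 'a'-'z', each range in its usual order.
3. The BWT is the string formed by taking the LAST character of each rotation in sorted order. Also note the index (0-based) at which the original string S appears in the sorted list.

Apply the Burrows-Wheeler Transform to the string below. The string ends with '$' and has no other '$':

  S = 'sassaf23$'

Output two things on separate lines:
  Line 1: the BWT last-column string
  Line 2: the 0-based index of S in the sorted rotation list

Answer: 3f2ssas$a
7

Derivation:
All 9 rotations (rotation i = S[i:]+S[:i]):
  rot[0] = sassaf23$
  rot[1] = assaf23$s
  rot[2] = ssaf23$sa
  rot[3] = saf23$sas
  rot[4] = af23$sass
  rot[5] = f23$sassa
  rot[6] = 23$sassaf
  rot[7] = 3$sassaf2
  rot[8] = $sassaf23
Sorted (with $ < everything):
  sorted[0] = $sassaf23  (last char: '3')
  sorted[1] = 23$sassaf  (last char: 'f')
  sorted[2] = 3$sassaf2  (last char: '2')
  sorted[3] = af23$sass  (last char: 's')
  sorted[4] = assaf23$s  (last char: 's')
  sorted[5] = f23$sassa  (last char: 'a')
  sorted[6] = saf23$sas  (last char: 's')
  sorted[7] = sassaf23$  (last char: '$')
  sorted[8] = ssaf23$sa  (last char: 'a')
Last column: 3f2ssas$a
Original string S is at sorted index 7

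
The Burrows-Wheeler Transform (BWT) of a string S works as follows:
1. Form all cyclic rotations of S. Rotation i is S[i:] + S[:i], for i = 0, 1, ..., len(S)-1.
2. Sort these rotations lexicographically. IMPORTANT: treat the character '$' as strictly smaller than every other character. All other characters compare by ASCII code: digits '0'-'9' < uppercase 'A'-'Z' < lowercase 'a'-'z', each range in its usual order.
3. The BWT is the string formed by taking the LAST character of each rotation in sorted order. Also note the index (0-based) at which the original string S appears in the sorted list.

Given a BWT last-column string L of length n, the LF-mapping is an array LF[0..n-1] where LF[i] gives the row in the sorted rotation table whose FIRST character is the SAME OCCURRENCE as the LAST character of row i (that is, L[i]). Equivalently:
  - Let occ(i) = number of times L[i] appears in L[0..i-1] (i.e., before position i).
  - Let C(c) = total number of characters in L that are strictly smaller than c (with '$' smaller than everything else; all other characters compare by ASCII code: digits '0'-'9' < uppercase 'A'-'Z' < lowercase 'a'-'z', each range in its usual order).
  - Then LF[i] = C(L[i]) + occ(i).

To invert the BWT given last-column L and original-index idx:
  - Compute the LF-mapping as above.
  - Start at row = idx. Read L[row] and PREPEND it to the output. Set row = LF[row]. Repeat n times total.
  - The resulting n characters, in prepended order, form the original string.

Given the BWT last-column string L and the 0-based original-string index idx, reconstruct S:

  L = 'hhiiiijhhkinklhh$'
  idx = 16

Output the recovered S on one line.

LF mapping: 1 2 7 8 9 10 12 3 4 13 11 16 14 15 5 6 0
Walk LF starting at row 16, prepending L[row]:
  step 1: row=16, L[16]='$', prepend. Next row=LF[16]=0
  step 2: row=0, L[0]='h', prepend. Next row=LF[0]=1
  step 3: row=1, L[1]='h', prepend. Next row=LF[1]=2
  step 4: row=2, L[2]='i', prepend. Next row=LF[2]=7
  step 5: row=7, L[7]='h', prepend. Next row=LF[7]=3
  step 6: row=3, L[3]='i', prepend. Next row=LF[3]=8
  step 7: row=8, L[8]='h', prepend. Next row=LF[8]=4
  step 8: row=4, L[4]='i', prepend. Next row=LF[4]=9
  step 9: row=9, L[9]='k', prepend. Next row=LF[9]=13
  step 10: row=13, L[13]='l', prepend. Next row=LF[13]=15
  step 11: row=15, L[15]='h', prepend. Next row=LF[15]=6
  step 12: row=6, L[6]='j', prepend. Next row=LF[6]=12
  step 13: row=12, L[12]='k', prepend. Next row=LF[12]=14
  step 14: row=14, L[14]='h', prepend. Next row=LF[14]=5
  step 15: row=5, L[5]='i', prepend. Next row=LF[5]=10
  step 16: row=10, L[10]='i', prepend. Next row=LF[10]=11
  step 17: row=11, L[11]='n', prepend. Next row=LF[11]=16
Reversed output: niihkjhlkihihihh$

Answer: niihkjhlkihihihh$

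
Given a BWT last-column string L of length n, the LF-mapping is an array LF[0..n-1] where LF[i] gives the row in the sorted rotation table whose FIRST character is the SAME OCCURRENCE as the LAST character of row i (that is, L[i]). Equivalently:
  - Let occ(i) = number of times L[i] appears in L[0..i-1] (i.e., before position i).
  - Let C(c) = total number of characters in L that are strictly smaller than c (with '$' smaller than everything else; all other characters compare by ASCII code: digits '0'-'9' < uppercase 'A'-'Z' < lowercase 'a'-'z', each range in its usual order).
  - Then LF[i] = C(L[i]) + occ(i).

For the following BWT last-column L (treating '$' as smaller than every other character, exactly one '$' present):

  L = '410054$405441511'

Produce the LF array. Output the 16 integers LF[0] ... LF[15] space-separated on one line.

Char counts: '$':1, '0':3, '1':4, '4':5, '5':3
C (first-col start): C('$')=0, C('0')=1, C('1')=4, C('4')=8, C('5')=13
L[0]='4': occ=0, LF[0]=C('4')+0=8+0=8
L[1]='1': occ=0, LF[1]=C('1')+0=4+0=4
L[2]='0': occ=0, LF[2]=C('0')+0=1+0=1
L[3]='0': occ=1, LF[3]=C('0')+1=1+1=2
L[4]='5': occ=0, LF[4]=C('5')+0=13+0=13
L[5]='4': occ=1, LF[5]=C('4')+1=8+1=9
L[6]='$': occ=0, LF[6]=C('$')+0=0+0=0
L[7]='4': occ=2, LF[7]=C('4')+2=8+2=10
L[8]='0': occ=2, LF[8]=C('0')+2=1+2=3
L[9]='5': occ=1, LF[9]=C('5')+1=13+1=14
L[10]='4': occ=3, LF[10]=C('4')+3=8+3=11
L[11]='4': occ=4, LF[11]=C('4')+4=8+4=12
L[12]='1': occ=1, LF[12]=C('1')+1=4+1=5
L[13]='5': occ=2, LF[13]=C('5')+2=13+2=15
L[14]='1': occ=2, LF[14]=C('1')+2=4+2=6
L[15]='1': occ=3, LF[15]=C('1')+3=4+3=7

Answer: 8 4 1 2 13 9 0 10 3 14 11 12 5 15 6 7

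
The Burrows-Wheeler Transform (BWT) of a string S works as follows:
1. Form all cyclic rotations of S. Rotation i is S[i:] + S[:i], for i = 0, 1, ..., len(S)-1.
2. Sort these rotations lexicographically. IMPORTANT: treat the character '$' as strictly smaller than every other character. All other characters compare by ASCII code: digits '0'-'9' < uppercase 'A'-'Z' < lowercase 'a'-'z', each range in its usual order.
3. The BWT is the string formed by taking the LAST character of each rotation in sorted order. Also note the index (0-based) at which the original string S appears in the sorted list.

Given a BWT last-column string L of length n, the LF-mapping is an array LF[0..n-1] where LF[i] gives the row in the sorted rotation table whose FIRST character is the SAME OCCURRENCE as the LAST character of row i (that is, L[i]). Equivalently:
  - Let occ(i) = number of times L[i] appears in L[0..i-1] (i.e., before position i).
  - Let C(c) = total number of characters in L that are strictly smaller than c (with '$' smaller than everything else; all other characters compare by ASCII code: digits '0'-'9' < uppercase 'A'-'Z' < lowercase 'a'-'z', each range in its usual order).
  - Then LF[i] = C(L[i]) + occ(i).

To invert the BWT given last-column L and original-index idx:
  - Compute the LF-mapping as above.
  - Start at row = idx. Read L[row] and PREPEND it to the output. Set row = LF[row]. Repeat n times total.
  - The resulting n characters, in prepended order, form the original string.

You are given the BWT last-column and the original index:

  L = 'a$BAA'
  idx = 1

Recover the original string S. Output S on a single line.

Answer: ABAa$

Derivation:
LF mapping: 4 0 3 1 2
Walk LF starting at row 1, prepending L[row]:
  step 1: row=1, L[1]='$', prepend. Next row=LF[1]=0
  step 2: row=0, L[0]='a', prepend. Next row=LF[0]=4
  step 3: row=4, L[4]='A', prepend. Next row=LF[4]=2
  step 4: row=2, L[2]='B', prepend. Next row=LF[2]=3
  step 5: row=3, L[3]='A', prepend. Next row=LF[3]=1
Reversed output: ABAa$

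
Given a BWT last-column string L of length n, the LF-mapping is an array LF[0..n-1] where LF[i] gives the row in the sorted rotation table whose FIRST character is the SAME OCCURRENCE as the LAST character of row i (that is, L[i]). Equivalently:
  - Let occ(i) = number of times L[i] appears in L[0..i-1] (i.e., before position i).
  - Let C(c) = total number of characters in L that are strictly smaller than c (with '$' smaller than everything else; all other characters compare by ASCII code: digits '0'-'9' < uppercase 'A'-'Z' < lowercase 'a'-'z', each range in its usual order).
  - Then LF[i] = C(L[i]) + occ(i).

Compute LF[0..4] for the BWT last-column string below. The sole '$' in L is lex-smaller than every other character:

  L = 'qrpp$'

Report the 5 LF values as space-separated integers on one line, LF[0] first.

Answer: 3 4 1 2 0

Derivation:
Char counts: '$':1, 'p':2, 'q':1, 'r':1
C (first-col start): C('$')=0, C('p')=1, C('q')=3, C('r')=4
L[0]='q': occ=0, LF[0]=C('q')+0=3+0=3
L[1]='r': occ=0, LF[1]=C('r')+0=4+0=4
L[2]='p': occ=0, LF[2]=C('p')+0=1+0=1
L[3]='p': occ=1, LF[3]=C('p')+1=1+1=2
L[4]='$': occ=0, LF[4]=C('$')+0=0+0=0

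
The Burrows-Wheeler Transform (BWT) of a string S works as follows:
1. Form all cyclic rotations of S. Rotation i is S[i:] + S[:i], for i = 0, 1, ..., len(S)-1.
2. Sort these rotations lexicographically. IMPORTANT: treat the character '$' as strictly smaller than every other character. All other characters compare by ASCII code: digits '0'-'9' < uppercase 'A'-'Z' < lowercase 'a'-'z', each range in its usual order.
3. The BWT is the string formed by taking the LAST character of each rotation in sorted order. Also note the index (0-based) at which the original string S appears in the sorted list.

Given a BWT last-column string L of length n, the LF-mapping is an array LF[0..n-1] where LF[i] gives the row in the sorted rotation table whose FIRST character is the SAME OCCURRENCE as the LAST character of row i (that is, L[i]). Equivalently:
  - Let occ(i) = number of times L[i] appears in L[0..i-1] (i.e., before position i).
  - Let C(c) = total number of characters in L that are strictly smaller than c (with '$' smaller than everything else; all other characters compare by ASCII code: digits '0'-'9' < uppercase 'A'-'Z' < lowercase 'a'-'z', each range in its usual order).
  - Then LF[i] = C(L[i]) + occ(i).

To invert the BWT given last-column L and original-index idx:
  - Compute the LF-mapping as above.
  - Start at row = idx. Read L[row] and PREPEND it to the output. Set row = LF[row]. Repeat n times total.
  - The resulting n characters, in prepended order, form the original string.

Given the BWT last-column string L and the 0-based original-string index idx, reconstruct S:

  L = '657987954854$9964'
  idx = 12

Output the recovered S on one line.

Answer: 8748546994995756$

Derivation:
LF mapping: 7 4 9 13 11 10 14 5 1 12 6 2 0 15 16 8 3
Walk LF starting at row 12, prepending L[row]:
  step 1: row=12, L[12]='$', prepend. Next row=LF[12]=0
  step 2: row=0, L[0]='6', prepend. Next row=LF[0]=7
  step 3: row=7, L[7]='5', prepend. Next row=LF[7]=5
  step 4: row=5, L[5]='7', prepend. Next row=LF[5]=10
  step 5: row=10, L[10]='5', prepend. Next row=LF[10]=6
  step 6: row=6, L[6]='9', prepend. Next row=LF[6]=14
  step 7: row=14, L[14]='9', prepend. Next row=LF[14]=16
  step 8: row=16, L[16]='4', prepend. Next row=LF[16]=3
  step 9: row=3, L[3]='9', prepend. Next row=LF[3]=13
  step 10: row=13, L[13]='9', prepend. Next row=LF[13]=15
  step 11: row=15, L[15]='6', prepend. Next row=LF[15]=8
  step 12: row=8, L[8]='4', prepend. Next row=LF[8]=1
  step 13: row=1, L[1]='5', prepend. Next row=LF[1]=4
  step 14: row=4, L[4]='8', prepend. Next row=LF[4]=11
  step 15: row=11, L[11]='4', prepend. Next row=LF[11]=2
  step 16: row=2, L[2]='7', prepend. Next row=LF[2]=9
  step 17: row=9, L[9]='8', prepend. Next row=LF[9]=12
Reversed output: 8748546994995756$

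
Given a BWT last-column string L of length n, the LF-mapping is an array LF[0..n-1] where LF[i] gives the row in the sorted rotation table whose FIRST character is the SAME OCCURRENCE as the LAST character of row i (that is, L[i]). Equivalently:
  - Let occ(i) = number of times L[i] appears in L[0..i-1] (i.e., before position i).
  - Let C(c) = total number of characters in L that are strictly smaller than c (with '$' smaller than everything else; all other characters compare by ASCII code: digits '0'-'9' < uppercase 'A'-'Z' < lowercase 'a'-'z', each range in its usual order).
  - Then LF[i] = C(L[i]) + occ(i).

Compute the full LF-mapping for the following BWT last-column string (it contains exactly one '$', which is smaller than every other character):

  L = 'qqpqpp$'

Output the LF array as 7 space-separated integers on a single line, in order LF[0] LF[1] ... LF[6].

Char counts: '$':1, 'p':3, 'q':3
C (first-col start): C('$')=0, C('p')=1, C('q')=4
L[0]='q': occ=0, LF[0]=C('q')+0=4+0=4
L[1]='q': occ=1, LF[1]=C('q')+1=4+1=5
L[2]='p': occ=0, LF[2]=C('p')+0=1+0=1
L[3]='q': occ=2, LF[3]=C('q')+2=4+2=6
L[4]='p': occ=1, LF[4]=C('p')+1=1+1=2
L[5]='p': occ=2, LF[5]=C('p')+2=1+2=3
L[6]='$': occ=0, LF[6]=C('$')+0=0+0=0

Answer: 4 5 1 6 2 3 0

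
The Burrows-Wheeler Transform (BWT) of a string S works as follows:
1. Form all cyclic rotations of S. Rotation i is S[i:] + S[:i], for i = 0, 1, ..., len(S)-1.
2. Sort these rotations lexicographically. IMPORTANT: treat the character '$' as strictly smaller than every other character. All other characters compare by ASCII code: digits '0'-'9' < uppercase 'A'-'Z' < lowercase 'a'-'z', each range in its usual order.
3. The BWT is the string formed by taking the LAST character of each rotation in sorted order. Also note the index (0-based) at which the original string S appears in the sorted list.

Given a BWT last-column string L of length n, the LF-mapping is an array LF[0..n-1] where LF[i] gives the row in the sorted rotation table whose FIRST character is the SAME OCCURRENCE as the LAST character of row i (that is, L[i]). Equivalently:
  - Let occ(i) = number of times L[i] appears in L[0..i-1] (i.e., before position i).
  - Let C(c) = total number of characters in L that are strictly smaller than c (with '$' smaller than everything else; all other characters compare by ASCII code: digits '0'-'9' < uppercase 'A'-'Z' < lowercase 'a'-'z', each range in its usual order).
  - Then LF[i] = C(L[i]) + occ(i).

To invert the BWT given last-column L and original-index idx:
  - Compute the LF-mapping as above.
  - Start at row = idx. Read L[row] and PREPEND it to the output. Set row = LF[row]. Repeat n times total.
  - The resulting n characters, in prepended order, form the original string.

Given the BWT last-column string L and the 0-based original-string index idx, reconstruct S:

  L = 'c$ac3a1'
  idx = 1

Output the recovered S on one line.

Answer: 1ca3ac$

Derivation:
LF mapping: 5 0 3 6 2 4 1
Walk LF starting at row 1, prepending L[row]:
  step 1: row=1, L[1]='$', prepend. Next row=LF[1]=0
  step 2: row=0, L[0]='c', prepend. Next row=LF[0]=5
  step 3: row=5, L[5]='a', prepend. Next row=LF[5]=4
  step 4: row=4, L[4]='3', prepend. Next row=LF[4]=2
  step 5: row=2, L[2]='a', prepend. Next row=LF[2]=3
  step 6: row=3, L[3]='c', prepend. Next row=LF[3]=6
  step 7: row=6, L[6]='1', prepend. Next row=LF[6]=1
Reversed output: 1ca3ac$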